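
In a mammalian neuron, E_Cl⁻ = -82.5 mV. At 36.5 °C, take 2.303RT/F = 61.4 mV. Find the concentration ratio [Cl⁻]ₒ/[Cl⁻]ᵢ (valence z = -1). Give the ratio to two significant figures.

22

log₁₀([out]/[in]) = E·z/(61.4) = -82.5 × -1 / 61.4 = 1.3436
[out]/[in] = 10^(1.3436) = 22.06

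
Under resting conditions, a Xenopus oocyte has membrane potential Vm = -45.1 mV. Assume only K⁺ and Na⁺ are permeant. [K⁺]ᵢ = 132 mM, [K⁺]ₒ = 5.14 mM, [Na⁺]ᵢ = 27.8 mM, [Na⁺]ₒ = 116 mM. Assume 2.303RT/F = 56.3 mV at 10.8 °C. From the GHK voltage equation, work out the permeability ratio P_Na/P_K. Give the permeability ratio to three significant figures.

0.141

Let α = P_Na/P_K. GHK: Vm = 56.3·log₁₀[(Kₒ + α·Naₒ)/(Kᵢ + α·Naᵢ)].
10^(Vm/56.3) = 10^(-45.1/56.3) = 0.1581
So 0.1581·(Kᵢ + α·Naᵢ) = Kₒ + α·Naₒ → α = (0.1581·132.0 − 5.14) / (116.0 − 0.1581·27.8)
α = (20.87 − 5.14) / (116.0 − 4.395) = 15.73/111.6 = 0.1409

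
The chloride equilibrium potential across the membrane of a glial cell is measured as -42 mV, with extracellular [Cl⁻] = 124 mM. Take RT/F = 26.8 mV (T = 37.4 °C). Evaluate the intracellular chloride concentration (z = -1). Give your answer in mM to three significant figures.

25.9 mM

Nernst: E = (26.8/-1) · ln([out]/[in]), so ln([out]/[in]) = -42.0 × -1 / 26.8 = 1.5672.
[out]/[in] = e^(1.5672) = 4.793.
[in] = 124 / 4.793 = 25.87 mM.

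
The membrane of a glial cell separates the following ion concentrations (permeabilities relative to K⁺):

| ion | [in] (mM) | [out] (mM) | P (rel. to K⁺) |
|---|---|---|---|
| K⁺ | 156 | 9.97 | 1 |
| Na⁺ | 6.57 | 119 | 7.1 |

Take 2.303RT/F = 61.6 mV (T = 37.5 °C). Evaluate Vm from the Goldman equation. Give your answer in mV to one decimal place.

Vm = 61.6 · log₁₀[(Σ P·[cation]ₒ + Σ P·[anion]ᵢ) / (Σ P·[cation]ᵢ + Σ P·[anion]ₒ)]
Numerator = 1×9.97 + 7.1×119 = 854.9
Denominator = 1×156 + 7.1×6.57 = 202.6
Vm = 61.6 · log₁₀(4.2185) = 61.6 × (0.6252) = 38.51 mV

38.5 mV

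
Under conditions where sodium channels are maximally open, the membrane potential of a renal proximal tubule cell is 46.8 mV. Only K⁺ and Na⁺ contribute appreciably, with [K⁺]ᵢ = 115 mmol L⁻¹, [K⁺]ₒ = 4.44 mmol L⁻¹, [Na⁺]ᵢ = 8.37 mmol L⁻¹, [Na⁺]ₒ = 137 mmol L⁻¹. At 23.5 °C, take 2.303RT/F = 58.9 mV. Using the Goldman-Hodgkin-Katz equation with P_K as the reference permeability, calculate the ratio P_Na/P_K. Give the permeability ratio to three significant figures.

Let α = P_Na/P_K. GHK: Vm = 58.9·log₁₀[(Kₒ + α·Naₒ)/(Kᵢ + α·Naᵢ)].
10^(Vm/58.9) = 10^(46.8/58.9) = 6.2311
So 6.2311·(Kᵢ + α·Naᵢ) = Kₒ + α·Naₒ → α = (6.2311·115.0 − 4.44) / (137.0 − 6.2311·8.37)
α = (716.6 − 4.44) / (137.0 − 52.15) = 712.1/84.85 = 8.393

8.39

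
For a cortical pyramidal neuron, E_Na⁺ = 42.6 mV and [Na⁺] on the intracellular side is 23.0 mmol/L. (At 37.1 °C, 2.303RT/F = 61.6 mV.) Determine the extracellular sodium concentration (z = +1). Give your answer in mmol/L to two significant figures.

Nernst: E = (61.6/1) · log₁₀([out]/[in]), so log₁₀([out]/[in]) = 42.6 × 1 / 61.6 = 0.6916.
[out]/[in] = 10^(0.6916) = 4.915.
[out] = 4.915 × 23.0 = 113.1 mmol/L.

110 mmol/L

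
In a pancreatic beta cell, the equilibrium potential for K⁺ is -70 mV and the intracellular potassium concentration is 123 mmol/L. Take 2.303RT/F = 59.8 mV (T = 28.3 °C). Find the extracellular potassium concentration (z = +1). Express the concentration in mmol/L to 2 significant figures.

Nernst: E = (59.8/1) · log₁₀([out]/[in]), so log₁₀([out]/[in]) = -70.0 × 1 / 59.8 = -1.1706.
[out]/[in] = 10^(-1.1706) = 0.06752.
[out] = 0.06752 × 123 = 8.305 mmol/L.

8.3 mmol/L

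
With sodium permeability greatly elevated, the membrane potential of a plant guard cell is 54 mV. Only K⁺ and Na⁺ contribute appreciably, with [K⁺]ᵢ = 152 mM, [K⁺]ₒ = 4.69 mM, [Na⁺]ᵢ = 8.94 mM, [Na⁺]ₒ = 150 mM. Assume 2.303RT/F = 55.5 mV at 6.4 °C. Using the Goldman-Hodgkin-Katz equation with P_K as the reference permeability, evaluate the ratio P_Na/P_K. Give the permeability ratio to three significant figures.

Let α = P_Na/P_K. GHK: Vm = 55.5·log₁₀[(Kₒ + α·Naₒ)/(Kᵢ + α·Naᵢ)].
10^(Vm/55.5) = 10^(54.0/55.5) = 9.3966
So 9.3966·(Kᵢ + α·Naᵢ) = Kₒ + α·Naₒ → α = (9.3966·152.0 − 4.69) / (150.0 − 9.3966·8.94)
α = (1428 − 4.69) / (150.0 − 84.01) = 1424/65.99 = 21.57

21.6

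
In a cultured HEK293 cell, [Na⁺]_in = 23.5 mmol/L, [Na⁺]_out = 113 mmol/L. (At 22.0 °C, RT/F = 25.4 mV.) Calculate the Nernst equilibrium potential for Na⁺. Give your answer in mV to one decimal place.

E = (25.4/z) · ln([Na⁺]_out/[Na⁺]_in) with z = +1.
= (25.4/1) · ln(113/23.5) = 25.40 · ln(4.809)
= 25.40 · (1.5704) = 39.89 mV

39.9 mV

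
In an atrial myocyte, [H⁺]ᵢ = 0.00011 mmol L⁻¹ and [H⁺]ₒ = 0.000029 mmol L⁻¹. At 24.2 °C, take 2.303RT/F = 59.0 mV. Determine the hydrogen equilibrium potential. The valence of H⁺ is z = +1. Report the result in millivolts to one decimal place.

-34.2 mV

E = (59.0/z) · log₁₀([H⁺]_out/[H⁺]_in) with z = +1.
= (59.0/1) · log₁₀(0.000029/0.00011) = 59.00 · log₁₀(0.2636)
= 59.00 · (-0.5790) = -34.16 mV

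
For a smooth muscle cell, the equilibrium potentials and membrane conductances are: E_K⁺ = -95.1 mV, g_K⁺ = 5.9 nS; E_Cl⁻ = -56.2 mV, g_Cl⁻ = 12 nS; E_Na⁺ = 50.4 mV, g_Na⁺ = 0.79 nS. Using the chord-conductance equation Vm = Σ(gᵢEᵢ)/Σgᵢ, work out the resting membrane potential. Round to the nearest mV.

Σ gᵢEᵢ = 5.9·(-95.1) + 12·(-56.2) + 0.79·(50.4) = -1195.67
Σ gᵢ = 5.9 + 12 + 0.79 = 18.69
Vm = -1195.67 / 18.69 = -63.97 mV

-64 mV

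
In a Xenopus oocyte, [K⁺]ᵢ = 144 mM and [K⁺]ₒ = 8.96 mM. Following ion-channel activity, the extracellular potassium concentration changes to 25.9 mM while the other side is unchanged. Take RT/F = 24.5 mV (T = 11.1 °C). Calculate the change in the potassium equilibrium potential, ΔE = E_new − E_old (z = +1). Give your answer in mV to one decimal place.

26.0 mV

E_old = (24.5/1)·ln(8.96/144) = -68.04 mV
E_new = (24.5/1)·ln(25.9/144) = -42.03 mV
ΔE = -42.03 − (-68.04) = 26.01 mV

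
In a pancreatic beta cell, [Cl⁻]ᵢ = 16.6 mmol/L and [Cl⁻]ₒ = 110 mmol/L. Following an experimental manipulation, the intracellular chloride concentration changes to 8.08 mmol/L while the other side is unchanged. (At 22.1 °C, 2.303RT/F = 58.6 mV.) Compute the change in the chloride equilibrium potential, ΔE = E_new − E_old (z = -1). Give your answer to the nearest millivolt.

-18 mV

E_old = (58.6/-1)·log₁₀(110/16.6) = -48.13 mV
E_new = (58.6/-1)·log₁₀(110/8.08) = -66.45 mV
ΔE = -66.45 − (-48.13) = -18.32 mV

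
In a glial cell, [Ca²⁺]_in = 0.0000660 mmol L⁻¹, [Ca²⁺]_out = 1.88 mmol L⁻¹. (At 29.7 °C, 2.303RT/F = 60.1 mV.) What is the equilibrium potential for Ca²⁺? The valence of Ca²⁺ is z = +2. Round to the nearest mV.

E = (60.1/z) · log₁₀([Ca²⁺]_out/[Ca²⁺]_in) with z = +2.
= (60.1/2) · log₁₀(1.88/0.0000660) = 30.05 · log₁₀(2.848e+04)
= 30.05 · (4.4546) = 133.86 mV

134 mV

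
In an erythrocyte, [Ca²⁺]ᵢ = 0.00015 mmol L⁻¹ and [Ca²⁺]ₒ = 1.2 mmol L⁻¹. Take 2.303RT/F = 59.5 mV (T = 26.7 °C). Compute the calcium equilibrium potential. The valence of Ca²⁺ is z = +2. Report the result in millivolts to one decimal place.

116.1 mV

E = (59.5/z) · log₁₀([Ca²⁺]_out/[Ca²⁺]_in) with z = +2.
= (59.5/2) · log₁₀(1.2/0.00015) = 29.75 · log₁₀(8000)
= 29.75 · (3.9031) = 116.12 mV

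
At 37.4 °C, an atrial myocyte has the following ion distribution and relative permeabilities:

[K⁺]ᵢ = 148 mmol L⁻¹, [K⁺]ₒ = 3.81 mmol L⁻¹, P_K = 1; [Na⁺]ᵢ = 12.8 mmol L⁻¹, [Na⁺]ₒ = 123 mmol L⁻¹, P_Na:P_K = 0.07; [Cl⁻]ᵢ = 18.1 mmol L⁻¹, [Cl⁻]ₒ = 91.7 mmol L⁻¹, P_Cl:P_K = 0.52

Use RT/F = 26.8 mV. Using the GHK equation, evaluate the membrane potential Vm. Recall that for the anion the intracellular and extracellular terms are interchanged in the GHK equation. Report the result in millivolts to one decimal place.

Vm = 26.8 · ln[(Σ P·[cation]ₒ + Σ P·[anion]ᵢ) / (Σ P·[cation]ᵢ + Σ P·[anion]ₒ)]
Numerator = 1×3.81 + 0.07×123 + 0.52×18.1 = 21.83
Denominator = 1×148 + 0.07×12.8 + 0.52×91.7 = 196.6
Vm = 26.8 · ln(0.11106) = 26.8 × (-2.1977) = -58.90 mV

-58.9 mV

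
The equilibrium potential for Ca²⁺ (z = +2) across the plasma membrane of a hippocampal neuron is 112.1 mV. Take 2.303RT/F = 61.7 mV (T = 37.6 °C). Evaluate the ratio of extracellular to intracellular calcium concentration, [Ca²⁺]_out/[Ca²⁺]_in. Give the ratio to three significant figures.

4300

log₁₀([out]/[in]) = E·z/(61.7) = 112.1 × 2 / 61.7 = 3.6337
[out]/[in] = 10^(3.6337) = 4302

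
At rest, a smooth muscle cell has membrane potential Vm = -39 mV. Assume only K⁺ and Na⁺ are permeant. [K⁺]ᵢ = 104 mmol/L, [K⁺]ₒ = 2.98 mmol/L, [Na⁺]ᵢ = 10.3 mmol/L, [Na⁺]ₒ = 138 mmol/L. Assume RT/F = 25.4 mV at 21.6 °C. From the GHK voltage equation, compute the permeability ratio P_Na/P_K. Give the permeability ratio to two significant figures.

0.14

Let α = P_Na/P_K. GHK: Vm = 25.4·ln[(Kₒ + α·Naₒ)/(Kᵢ + α·Naᵢ)].
e^(Vm/25.4) = e^(-39.0/25.4) = 0.21536
So 0.21536·(Kᵢ + α·Naᵢ) = Kₒ + α·Naₒ → α = (0.21536·104.0 − 2.98) / (138.0 − 0.21536·10.3)
α = (22.4 − 2.98) / (138.0 − 2.218) = 19.42/135.8 = 0.143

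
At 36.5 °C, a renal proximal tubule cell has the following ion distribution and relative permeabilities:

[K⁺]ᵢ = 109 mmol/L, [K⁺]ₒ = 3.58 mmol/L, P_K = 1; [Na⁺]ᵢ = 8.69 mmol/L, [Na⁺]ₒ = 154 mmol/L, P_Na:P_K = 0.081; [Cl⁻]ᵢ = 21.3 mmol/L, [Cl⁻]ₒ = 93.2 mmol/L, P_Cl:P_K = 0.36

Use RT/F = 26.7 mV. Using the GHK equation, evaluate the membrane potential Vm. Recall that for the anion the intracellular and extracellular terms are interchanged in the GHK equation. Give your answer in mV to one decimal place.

-48.0 mV

Vm = 26.7 · ln[(Σ P·[cation]ₒ + Σ P·[anion]ᵢ) / (Σ P·[cation]ᵢ + Σ P·[anion]ₒ)]
Numerator = 1×3.58 + 0.081×154 + 0.36×21.3 = 23.72
Denominator = 1×109 + 0.081×8.69 + 0.36×93.2 = 143.3
Vm = 26.7 · ln(0.16559) = 26.7 × (-1.7982) = -48.01 mV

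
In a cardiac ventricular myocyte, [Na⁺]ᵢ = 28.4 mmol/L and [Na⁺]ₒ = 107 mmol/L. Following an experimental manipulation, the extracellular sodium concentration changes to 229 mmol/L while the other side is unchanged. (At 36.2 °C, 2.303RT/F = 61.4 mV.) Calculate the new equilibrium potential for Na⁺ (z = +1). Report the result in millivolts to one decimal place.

55.7 mV

After the shift: [Na⁺]_out = 229, [Na⁺]_in = 28.4 mmol/L.
E_new = (61.4/1)·log₁₀(229/28.4) = 61.40 · (0.9065) = 55.66 mV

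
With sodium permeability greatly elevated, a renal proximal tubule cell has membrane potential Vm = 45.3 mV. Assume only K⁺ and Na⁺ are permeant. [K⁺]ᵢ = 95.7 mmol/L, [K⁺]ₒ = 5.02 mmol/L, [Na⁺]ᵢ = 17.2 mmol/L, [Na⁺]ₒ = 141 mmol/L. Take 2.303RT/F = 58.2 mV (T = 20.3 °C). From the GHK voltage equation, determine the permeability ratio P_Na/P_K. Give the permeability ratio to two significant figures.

Let α = P_Na/P_K. GHK: Vm = 58.2·log₁₀[(Kₒ + α·Naₒ)/(Kᵢ + α·Naᵢ)].
10^(Vm/58.2) = 10^(45.3/58.2) = 6.0028
So 6.0028·(Kᵢ + α·Naᵢ) = Kₒ + α·Naₒ → α = (6.0028·95.7 − 5.02) / (141.0 − 6.0028·17.2)
α = (574.5 − 5.02) / (141.0 − 103.2) = 569.4/37.75 = 15.08

15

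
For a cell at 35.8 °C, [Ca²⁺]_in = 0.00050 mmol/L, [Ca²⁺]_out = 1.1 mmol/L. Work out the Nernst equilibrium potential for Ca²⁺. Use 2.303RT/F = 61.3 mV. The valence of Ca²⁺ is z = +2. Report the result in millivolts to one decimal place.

102.4 mV

E = (61.3/z) · log₁₀([Ca²⁺]_out/[Ca²⁺]_in) with z = +2.
= (61.3/2) · log₁₀(1.1/0.00050) = 30.65 · log₁₀(2200)
= 30.65 · (3.3424) = 102.45 mV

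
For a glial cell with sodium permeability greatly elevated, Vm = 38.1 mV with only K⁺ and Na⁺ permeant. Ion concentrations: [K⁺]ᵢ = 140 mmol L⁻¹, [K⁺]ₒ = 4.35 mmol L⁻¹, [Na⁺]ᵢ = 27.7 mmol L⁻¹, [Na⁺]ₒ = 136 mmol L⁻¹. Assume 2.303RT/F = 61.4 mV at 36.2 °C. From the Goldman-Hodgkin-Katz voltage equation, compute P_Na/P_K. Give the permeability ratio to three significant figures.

28.4

Let α = P_Na/P_K. GHK: Vm = 61.4·log₁₀[(Kₒ + α·Naₒ)/(Kᵢ + α·Naᵢ)].
10^(Vm/61.4) = 10^(38.1/61.4) = 4.1737
So 4.1737·(Kᵢ + α·Naᵢ) = Kₒ + α·Naₒ → α = (4.1737·140.0 − 4.35) / (136.0 − 4.1737·27.7)
α = (584.3 − 4.35) / (136.0 − 115.6) = 580/20.39 = 28.45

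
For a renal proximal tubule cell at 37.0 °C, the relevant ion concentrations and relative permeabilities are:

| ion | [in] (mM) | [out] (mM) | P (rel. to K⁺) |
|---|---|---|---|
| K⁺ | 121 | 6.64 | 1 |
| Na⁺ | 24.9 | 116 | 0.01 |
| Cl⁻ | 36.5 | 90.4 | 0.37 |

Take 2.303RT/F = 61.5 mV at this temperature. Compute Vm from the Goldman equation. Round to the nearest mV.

-53 mV

Vm = 61.5 · log₁₀[(Σ P·[cation]ₒ + Σ P·[anion]ᵢ) / (Σ P·[cation]ᵢ + Σ P·[anion]ₒ)]
Numerator = 1×6.64 + 0.01×116 + 0.37×36.5 = 21.3
Denominator = 1×121 + 0.01×24.9 + 0.37×90.4 = 154.7
Vm = 61.5 · log₁₀(0.13772) = 61.5 × (-0.8610) = -52.95 mV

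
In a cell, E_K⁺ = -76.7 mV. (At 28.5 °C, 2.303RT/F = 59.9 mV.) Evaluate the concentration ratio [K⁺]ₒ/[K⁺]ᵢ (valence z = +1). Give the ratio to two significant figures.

log₁₀([out]/[in]) = E·z/(59.9) = -76.7 × 1 / 59.9 = -1.2805
[out]/[in] = 10^(-1.2805) = 0.05242

0.052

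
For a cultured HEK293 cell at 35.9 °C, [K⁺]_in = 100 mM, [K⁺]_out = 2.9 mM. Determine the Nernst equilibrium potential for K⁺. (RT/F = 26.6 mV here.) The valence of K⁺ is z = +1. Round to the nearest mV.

E = (26.6/z) · ln([K⁺]_out/[K⁺]_in) with z = +1.
= (26.6/1) · ln(2.9/100) = 26.60 · ln(0.029)
= 26.60 · (-3.5405) = -94.18 mV

-94 mV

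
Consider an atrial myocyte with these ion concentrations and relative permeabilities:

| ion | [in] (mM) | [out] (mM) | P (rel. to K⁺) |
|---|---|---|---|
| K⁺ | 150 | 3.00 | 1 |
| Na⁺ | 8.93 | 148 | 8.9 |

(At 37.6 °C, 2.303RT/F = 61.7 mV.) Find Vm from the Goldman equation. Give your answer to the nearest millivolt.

Vm = 61.7 · log₁₀[(Σ P·[cation]ₒ + Σ P·[anion]ᵢ) / (Σ P·[cation]ᵢ + Σ P·[anion]ₒ)]
Numerator = 1×3.00 + 8.9×148 = 1320
Denominator = 1×150 + 8.9×8.93 = 229.5
Vm = 61.7 · log₁₀(5.7531) = 61.7 × (0.7599) = 46.89 mV

47 mV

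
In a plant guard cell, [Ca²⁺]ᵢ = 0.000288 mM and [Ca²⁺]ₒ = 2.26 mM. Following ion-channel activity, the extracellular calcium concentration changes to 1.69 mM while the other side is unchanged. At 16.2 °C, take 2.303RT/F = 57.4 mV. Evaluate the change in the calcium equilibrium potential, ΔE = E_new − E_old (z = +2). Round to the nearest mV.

E_old = (57.4/2)·log₁₀(2.26/0.000288) = 111.78 mV
E_new = (57.4/2)·log₁₀(1.69/0.000288) = 108.16 mV
ΔE = 108.16 − (111.78) = -3.62 mV

-4 mV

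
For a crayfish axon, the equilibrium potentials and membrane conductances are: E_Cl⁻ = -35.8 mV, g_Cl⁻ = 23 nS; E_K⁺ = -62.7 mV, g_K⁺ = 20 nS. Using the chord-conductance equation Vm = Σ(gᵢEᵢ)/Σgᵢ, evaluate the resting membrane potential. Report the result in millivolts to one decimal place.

Σ gᵢEᵢ = 23·(-35.8) + 20·(-62.7) = -2077.40
Σ gᵢ = 23 + 20 = 43
Vm = -2077.40 / 43 = -48.31 mV

-48.3 mV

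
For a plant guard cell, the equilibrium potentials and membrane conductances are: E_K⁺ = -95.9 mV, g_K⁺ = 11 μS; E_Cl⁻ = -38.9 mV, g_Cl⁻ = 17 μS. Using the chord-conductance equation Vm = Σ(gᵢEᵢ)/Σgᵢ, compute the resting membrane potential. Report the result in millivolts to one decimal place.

Σ gᵢEᵢ = 11·(-95.9) + 17·(-38.9) = -1716.20
Σ gᵢ = 11 + 17 = 28
Vm = -1716.20 / 28 = -61.29 mV

-61.3 mV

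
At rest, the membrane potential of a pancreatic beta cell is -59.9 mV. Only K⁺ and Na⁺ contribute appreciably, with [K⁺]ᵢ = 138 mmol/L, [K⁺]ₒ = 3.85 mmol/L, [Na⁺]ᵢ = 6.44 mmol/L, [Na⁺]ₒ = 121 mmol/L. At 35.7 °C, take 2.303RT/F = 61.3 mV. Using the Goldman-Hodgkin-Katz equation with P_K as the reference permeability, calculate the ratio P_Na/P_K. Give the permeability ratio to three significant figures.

Let α = P_Na/P_K. GHK: Vm = 61.3·log₁₀[(Kₒ + α·Naₒ)/(Kᵢ + α·Naᵢ)].
10^(Vm/61.3) = 10^(-59.9/61.3) = 0.1054
So 0.1054·(Kᵢ + α·Naᵢ) = Kₒ + α·Naₒ → α = (0.1054·138.0 − 3.85) / (121.0 − 0.1054·6.44)
α = (14.55 − 3.85) / (121.0 − 0.6788) = 10.7/120.3 = 0.08889

0.0889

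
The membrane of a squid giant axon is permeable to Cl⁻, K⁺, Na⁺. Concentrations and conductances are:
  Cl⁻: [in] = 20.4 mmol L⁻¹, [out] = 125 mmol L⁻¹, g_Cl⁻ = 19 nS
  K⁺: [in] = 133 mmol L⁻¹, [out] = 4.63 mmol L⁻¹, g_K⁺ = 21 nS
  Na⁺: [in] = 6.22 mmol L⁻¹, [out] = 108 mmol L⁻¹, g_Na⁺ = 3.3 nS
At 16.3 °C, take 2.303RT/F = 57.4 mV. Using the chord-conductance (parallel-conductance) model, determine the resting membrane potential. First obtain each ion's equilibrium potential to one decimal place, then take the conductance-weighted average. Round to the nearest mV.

E_Cl⁻ = (57.4/-1)·log₁₀(125/20.4) = -45.2 mV
E_K⁺ = (57.4/1)·log₁₀(4.63/133) = -83.7 mV
E_Na⁺ = (57.4/1)·log₁₀(108/6.22) = 71.2 mV
Vm = (Σ gᵢEᵢ)/(Σ gᵢ) = (19·-45.2 + 21·-83.7 + 3.3·71.2) / (19 + 21 + 3.3)
= -2381.54 / 43.3 = -55.00 mV

-55 mV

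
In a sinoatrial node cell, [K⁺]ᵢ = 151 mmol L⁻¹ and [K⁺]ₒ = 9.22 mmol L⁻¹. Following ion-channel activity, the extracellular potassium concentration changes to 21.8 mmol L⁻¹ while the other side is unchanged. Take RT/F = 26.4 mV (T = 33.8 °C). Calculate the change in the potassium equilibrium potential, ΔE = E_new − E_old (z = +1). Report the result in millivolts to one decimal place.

E_old = (26.4/1)·ln(9.22/151) = -73.81 mV
E_new = (26.4/1)·ln(21.8/151) = -51.09 mV
ΔE = -51.09 − (-73.81) = 22.72 mV

22.7 mV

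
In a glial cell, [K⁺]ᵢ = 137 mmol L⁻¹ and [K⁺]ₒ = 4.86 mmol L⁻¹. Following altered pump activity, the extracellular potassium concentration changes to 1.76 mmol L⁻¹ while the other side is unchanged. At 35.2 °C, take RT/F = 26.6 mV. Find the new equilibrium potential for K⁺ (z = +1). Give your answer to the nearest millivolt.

-116 mV

After the shift: [K⁺]_out = 1.76, [K⁺]_in = 137 mmol L⁻¹.
E_new = (26.6/1)·ln(1.76/137) = 26.60 · (-4.3547) = -115.83 mV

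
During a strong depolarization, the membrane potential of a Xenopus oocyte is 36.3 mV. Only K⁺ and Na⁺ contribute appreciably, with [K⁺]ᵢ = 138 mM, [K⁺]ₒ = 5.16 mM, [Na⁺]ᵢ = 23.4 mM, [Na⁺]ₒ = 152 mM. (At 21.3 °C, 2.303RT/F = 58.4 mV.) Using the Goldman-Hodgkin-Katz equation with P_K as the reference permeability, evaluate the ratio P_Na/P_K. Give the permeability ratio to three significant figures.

Let α = P_Na/P_K. GHK: Vm = 58.4·log₁₀[(Kₒ + α·Naₒ)/(Kᵢ + α·Naᵢ)].
10^(Vm/58.4) = 10^(36.3/58.4) = 4.1838
So 4.1838·(Kᵢ + α·Naᵢ) = Kₒ + α·Naₒ → α = (4.1838·138.0 − 5.16) / (152.0 − 4.1838·23.4)
α = (577.4 − 5.16) / (152.0 − 97.9) = 572.2/54.1 = 10.58

10.6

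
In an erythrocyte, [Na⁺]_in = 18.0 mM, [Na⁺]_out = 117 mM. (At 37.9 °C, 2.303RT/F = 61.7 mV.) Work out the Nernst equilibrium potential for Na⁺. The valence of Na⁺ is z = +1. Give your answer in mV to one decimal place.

50.2 mV

E = (61.7/z) · log₁₀([Na⁺]_out/[Na⁺]_in) with z = +1.
= (61.7/1) · log₁₀(117/18.0) = 61.70 · log₁₀(6.5)
= 61.70 · (0.8129) = 50.16 mV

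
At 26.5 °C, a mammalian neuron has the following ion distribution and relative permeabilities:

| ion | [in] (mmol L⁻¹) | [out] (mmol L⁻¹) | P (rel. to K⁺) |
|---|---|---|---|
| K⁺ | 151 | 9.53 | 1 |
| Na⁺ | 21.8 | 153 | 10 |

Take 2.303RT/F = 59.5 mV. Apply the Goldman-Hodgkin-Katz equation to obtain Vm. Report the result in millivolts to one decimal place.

36.9 mV

Vm = 59.5 · log₁₀[(Σ P·[cation]ₒ + Σ P·[anion]ᵢ) / (Σ P·[cation]ᵢ + Σ P·[anion]ₒ)]
Numerator = 1×9.53 + 10×153 = 1540
Denominator = 1×151 + 10×21.8 = 369
Vm = 59.5 · log₁₀(4.1722) = 59.5 × (0.6204) = 36.91 mV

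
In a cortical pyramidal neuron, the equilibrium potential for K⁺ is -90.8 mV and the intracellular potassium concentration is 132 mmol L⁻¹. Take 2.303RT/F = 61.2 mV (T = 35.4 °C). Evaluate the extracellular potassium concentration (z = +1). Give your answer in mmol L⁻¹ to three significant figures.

Nernst: E = (61.2/1) · log₁₀([out]/[in]), so log₁₀([out]/[in]) = -90.8 × 1 / 61.2 = -1.4837.
[out]/[in] = 10^(-1.4837) = 0.03284.
[out] = 0.03284 × 132 = 4.334 mmol L⁻¹.

4.33 mmol L⁻¹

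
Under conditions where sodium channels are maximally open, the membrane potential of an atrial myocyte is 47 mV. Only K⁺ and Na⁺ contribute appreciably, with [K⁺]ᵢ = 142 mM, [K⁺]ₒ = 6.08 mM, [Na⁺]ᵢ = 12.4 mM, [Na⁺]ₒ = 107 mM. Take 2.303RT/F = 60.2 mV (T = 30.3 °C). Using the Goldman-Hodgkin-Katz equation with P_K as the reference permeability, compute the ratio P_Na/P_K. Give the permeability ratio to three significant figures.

Let α = P_Na/P_K. GHK: Vm = 60.2·log₁₀[(Kₒ + α·Naₒ)/(Kᵢ + α·Naᵢ)].
10^(Vm/60.2) = 10^(47.0/60.2) = 6.0357
So 6.0357·(Kᵢ + α·Naᵢ) = Kₒ + α·Naₒ → α = (6.0357·142.0 − 6.08) / (107.0 − 6.0357·12.4)
α = (857.1 − 6.08) / (107.0 − 74.84) = 851/32.16 = 26.46

26.5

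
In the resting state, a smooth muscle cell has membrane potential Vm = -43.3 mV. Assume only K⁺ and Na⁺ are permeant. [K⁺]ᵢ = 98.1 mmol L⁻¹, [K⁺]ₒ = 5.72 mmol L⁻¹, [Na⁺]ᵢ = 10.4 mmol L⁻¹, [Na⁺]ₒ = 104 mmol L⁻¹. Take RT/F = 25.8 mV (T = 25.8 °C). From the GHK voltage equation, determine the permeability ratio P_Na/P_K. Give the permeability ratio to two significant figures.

0.12

Let α = P_Na/P_K. GHK: Vm = 25.8·ln[(Kₒ + α·Naₒ)/(Kᵢ + α·Naᵢ)].
e^(Vm/25.8) = e^(-43.3/25.8) = 0.18669
So 0.18669·(Kᵢ + α·Naᵢ) = Kₒ + α·Naₒ → α = (0.18669·98.1 − 5.72) / (104.0 − 0.18669·10.4)
α = (18.31 − 5.72) / (104.0 − 1.942) = 12.59/102.1 = 0.1234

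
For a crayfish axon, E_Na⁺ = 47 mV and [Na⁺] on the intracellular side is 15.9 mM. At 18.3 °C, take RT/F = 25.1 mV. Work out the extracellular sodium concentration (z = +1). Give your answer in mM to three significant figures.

103 mM

Nernst: E = (25.1/1) · ln([out]/[in]), so ln([out]/[in]) = 47.0 × 1 / 25.1 = 1.8725.
[out]/[in] = e^(1.8725) = 6.505.
[out] = 6.505 × 15.9 = 103.4 mM.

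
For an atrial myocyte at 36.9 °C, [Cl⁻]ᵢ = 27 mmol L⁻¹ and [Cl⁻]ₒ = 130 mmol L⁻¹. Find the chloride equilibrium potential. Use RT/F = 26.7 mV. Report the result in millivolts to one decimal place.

-42.0 mV

E = (26.7/z) · ln([Cl⁻]_out/[Cl⁻]_in) with z = -1.
For an anion, dividing by z = -1 reverses the sign.
= (26.7/-1) · ln(130/27) = -26.70 · ln(4.815)
= -26.70 · (1.5717) = -41.96 mV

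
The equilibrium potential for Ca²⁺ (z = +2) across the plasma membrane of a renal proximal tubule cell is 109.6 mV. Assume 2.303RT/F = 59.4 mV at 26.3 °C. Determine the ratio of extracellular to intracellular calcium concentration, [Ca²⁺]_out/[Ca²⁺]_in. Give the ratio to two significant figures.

4900

log₁₀([out]/[in]) = E·z/(59.4) = 109.6 × 2 / 59.4 = 3.6902
[out]/[in] = 10^(3.6902) = 4900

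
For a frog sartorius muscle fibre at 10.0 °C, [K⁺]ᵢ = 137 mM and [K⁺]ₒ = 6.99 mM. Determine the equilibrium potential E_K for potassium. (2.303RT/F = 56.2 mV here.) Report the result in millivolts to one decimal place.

-72.6 mV

E = (56.2/z) · log₁₀([K⁺]_out/[K⁺]_in) with z = +1.
= (56.2/1) · log₁₀(6.99/137) = 56.20 · log₁₀(0.05102)
= 56.20 · (-1.2922) = -72.62 mV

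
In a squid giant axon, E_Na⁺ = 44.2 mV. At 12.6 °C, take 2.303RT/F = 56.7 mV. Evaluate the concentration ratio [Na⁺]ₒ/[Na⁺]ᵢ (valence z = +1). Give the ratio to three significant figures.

6.02

log₁₀([out]/[in]) = E·z/(56.7) = 44.2 × 1 / 56.7 = 0.7795
[out]/[in] = 10^(0.7795) = 6.019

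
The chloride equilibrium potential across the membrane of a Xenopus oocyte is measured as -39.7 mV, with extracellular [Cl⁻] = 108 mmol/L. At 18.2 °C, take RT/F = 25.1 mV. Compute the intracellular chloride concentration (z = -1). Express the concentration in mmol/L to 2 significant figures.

Nernst: E = (25.1/-1) · ln([out]/[in]), so ln([out]/[in]) = -39.7 × -1 / 25.1 = 1.5817.
[out]/[in] = e^(1.5817) = 4.863.
[in] = 108 / 4.863 = 22.21 mmol/L.

22 mmol/L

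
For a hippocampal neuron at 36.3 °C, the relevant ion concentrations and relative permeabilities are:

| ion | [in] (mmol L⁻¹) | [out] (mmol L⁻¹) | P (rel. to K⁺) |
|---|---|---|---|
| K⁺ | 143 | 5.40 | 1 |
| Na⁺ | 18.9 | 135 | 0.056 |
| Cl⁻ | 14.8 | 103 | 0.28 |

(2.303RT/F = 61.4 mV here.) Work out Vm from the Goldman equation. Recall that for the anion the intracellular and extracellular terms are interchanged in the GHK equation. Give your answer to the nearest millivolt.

-62 mV

Vm = 61.4 · log₁₀[(Σ P·[cation]ₒ + Σ P·[anion]ᵢ) / (Σ P·[cation]ᵢ + Σ P·[anion]ₒ)]
Numerator = 1×5.40 + 0.056×135 + 0.28×14.8 = 17.1
Denominator = 1×143 + 0.056×18.9 + 0.28×103 = 172.9
Vm = 61.4 · log₁₀(0.098925) = 61.4 × (-1.0047) = -61.69 mV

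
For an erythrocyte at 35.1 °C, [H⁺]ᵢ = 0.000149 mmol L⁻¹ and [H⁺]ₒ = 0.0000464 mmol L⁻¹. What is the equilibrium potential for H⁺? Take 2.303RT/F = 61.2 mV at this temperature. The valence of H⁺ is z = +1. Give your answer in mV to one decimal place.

E = (61.2/z) · log₁₀([H⁺]_out/[H⁺]_in) with z = +1.
= (61.2/1) · log₁₀(0.0000464/0.000149) = 61.20 · log₁₀(0.3114)
= 61.20 · (-0.5067) = -31.01 mV

-31.0 mV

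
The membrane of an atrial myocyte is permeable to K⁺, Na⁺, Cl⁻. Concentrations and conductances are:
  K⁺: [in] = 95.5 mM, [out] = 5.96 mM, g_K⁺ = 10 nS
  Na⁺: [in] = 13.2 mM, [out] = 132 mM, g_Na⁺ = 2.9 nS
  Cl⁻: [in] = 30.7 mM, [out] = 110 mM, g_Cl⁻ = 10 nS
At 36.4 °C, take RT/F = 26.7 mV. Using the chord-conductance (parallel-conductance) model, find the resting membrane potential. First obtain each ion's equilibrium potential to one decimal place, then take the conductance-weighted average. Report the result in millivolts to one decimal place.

-39.5 mV

E_K⁺ = (26.7/1)·ln(5.96/95.5) = -74.1 mV
E_Na⁺ = (26.7/1)·ln(132/13.2) = 61.5 mV
E_Cl⁻ = (26.7/-1)·ln(110/30.7) = -34.1 mV
Vm = (Σ gᵢEᵢ)/(Σ gᵢ) = (10·-74.1 + 2.9·61.5 + 10·-34.1) / (10 + 2.9 + 10)
= -903.65 / 22.9 = -39.46 mV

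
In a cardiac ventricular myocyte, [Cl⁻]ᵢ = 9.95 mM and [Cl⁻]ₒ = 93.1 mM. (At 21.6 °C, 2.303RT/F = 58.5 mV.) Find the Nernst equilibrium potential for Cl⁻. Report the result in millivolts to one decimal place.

-56.8 mV

E = (58.5/z) · log₁₀([Cl⁻]_out/[Cl⁻]_in) with z = -1.
For an anion, dividing by z = -1 reverses the sign.
= (58.5/-1) · log₁₀(93.1/9.95) = -58.50 · log₁₀(9.357)
= -58.50 · (0.9711) = -56.81 mV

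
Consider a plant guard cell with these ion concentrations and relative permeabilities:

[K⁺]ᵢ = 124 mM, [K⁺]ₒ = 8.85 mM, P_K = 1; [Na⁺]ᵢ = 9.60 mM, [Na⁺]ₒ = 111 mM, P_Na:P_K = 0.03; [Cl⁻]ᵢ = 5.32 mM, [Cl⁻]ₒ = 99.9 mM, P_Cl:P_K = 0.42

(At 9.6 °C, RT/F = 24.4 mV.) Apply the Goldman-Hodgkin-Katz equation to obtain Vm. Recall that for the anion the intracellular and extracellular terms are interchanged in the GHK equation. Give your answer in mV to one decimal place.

-59.7 mV

Vm = 24.4 · ln[(Σ P·[cation]ₒ + Σ P·[anion]ᵢ) / (Σ P·[cation]ᵢ + Σ P·[anion]ₒ)]
Numerator = 1×8.85 + 0.03×111 + 0.42×5.32 = 14.41
Denominator = 1×124 + 0.03×9.60 + 0.42×99.9 = 166.2
Vm = 24.4 · ln(0.086705) = 24.4 × (-2.4452) = -59.66 mV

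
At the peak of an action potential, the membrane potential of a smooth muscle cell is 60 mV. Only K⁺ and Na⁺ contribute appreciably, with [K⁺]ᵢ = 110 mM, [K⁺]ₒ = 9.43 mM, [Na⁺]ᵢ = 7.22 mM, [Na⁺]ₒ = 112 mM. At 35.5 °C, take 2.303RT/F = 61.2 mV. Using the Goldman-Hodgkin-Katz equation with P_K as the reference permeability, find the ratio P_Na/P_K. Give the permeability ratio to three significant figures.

24.2

Let α = P_Na/P_K. GHK: Vm = 61.2·log₁₀[(Kₒ + α·Naₒ)/(Kᵢ + α·Naᵢ)].
10^(Vm/61.2) = 10^(60.0/61.2) = 9.5586
So 9.5586·(Kᵢ + α·Naᵢ) = Kₒ + α·Naₒ → α = (9.5586·110.0 − 9.43) / (112.0 − 9.5586·7.22)
α = (1051 − 9.43) / (112.0 − 69.01) = 1042/42.99 = 24.24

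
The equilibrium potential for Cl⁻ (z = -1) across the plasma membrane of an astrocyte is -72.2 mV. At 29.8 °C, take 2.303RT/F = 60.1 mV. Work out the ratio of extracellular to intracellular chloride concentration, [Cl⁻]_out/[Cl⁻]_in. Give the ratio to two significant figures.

16

log₁₀([out]/[in]) = E·z/(60.1) = -72.2 × -1 / 60.1 = 1.2013
[out]/[in] = 10^(1.2013) = 15.9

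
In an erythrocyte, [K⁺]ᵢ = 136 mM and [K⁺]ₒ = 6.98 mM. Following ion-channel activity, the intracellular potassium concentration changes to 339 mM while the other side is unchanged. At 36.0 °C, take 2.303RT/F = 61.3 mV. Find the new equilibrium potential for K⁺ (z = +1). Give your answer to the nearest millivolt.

-103 mV

After the shift: [K⁺]_out = 6.98, [K⁺]_in = 339 mM.
E_new = (61.3/1)·log₁₀(6.98/339) = 61.30 · (-1.6863) = -103.37 mV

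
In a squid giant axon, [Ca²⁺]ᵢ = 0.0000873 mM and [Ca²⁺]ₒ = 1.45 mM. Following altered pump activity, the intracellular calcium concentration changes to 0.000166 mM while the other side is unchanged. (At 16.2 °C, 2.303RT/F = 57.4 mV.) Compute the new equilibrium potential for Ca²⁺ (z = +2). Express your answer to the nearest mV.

After the shift: [Ca²⁺]_out = 1.45, [Ca²⁺]_in = 0.000166 mM.
E_new = (57.4/2)·log₁₀(1.45/0.000166) = 28.70 · (3.9413) = 113.11 mV

113 mV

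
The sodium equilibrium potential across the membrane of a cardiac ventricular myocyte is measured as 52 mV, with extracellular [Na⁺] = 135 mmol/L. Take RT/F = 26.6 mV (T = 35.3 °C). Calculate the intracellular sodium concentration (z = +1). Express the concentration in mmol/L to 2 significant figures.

19 mmol/L

Nernst: E = (26.6/1) · ln([out]/[in]), so ln([out]/[in]) = 52.0 × 1 / 26.6 = 1.9549.
[out]/[in] = e^(1.9549) = 7.063.
[in] = 135 / 7.063 = 19.11 mmol/L.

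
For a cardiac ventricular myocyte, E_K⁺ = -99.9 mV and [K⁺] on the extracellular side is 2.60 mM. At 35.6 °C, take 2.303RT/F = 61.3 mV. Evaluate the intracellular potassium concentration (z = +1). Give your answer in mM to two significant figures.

Nernst: E = (61.3/1) · log₁₀([out]/[in]), so log₁₀([out]/[in]) = -99.9 × 1 / 61.3 = -1.6297.
[out]/[in] = 10^(-1.6297) = 0.02346.
[in] = 2.60 / 0.02346 = 110.8 mM.

110 mM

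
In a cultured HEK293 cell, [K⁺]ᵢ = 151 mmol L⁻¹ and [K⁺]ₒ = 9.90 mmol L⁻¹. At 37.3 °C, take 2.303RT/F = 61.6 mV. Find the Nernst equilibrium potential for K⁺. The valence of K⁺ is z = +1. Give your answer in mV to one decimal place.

-72.9 mV

E = (61.6/z) · log₁₀([K⁺]_out/[K⁺]_in) with z = +1.
= (61.6/1) · log₁₀(9.90/151) = 61.60 · log₁₀(0.06556)
= 61.60 · (-1.1833) = -72.89 mV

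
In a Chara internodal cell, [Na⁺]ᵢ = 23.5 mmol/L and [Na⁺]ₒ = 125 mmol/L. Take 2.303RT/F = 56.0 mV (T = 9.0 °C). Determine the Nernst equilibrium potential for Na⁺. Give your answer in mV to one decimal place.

40.6 mV

E = (56.0/z) · log₁₀([Na⁺]_out/[Na⁺]_in) with z = +1.
= (56.0/1) · log₁₀(125/23.5) = 56.00 · log₁₀(5.319)
= 56.00 · (0.7258) = 40.65 mV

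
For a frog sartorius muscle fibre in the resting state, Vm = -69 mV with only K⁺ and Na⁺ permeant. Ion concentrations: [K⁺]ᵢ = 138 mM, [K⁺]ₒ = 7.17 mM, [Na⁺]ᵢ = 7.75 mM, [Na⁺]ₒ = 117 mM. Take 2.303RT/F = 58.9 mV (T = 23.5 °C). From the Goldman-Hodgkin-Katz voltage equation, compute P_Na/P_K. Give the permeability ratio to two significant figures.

Let α = P_Na/P_K. GHK: Vm = 58.9·log₁₀[(Kₒ + α·Naₒ)/(Kᵢ + α·Naᵢ)].
10^(Vm/58.9) = 10^(-69.0/58.9) = 0.067379
So 0.067379·(Kᵢ + α·Naᵢ) = Kₒ + α·Naₒ → α = (0.067379·138.0 − 7.17) / (117.0 − 0.067379·7.75)
α = (9.298 − 7.17) / (117.0 − 0.5222) = 2.128/116.5 = 0.01827

0.018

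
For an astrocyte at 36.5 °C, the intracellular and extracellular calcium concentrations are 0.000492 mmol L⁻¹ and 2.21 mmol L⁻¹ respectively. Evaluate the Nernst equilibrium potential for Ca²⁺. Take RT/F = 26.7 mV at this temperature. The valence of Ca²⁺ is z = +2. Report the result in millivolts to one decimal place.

E = (26.7/z) · ln([Ca²⁺]_out/[Ca²⁺]_in) with z = +2.
= (26.7/2) · ln(2.21/0.000492) = 13.35 · ln(4492)
= 13.35 · (8.4100) = 112.27 mV

112.3 mV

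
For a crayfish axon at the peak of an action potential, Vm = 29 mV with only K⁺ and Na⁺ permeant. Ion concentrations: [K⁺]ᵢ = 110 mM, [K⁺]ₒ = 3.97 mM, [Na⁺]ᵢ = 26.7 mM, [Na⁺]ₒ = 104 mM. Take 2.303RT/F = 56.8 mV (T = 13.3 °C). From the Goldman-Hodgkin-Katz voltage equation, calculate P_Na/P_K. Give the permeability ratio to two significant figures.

Let α = P_Na/P_K. GHK: Vm = 56.8·log₁₀[(Kₒ + α·Naₒ)/(Kᵢ + α·Naᵢ)].
10^(Vm/56.8) = 10^(29.0/56.8) = 3.2401
So 3.2401·(Kᵢ + α·Naᵢ) = Kₒ + α·Naₒ → α = (3.2401·110.0 − 3.97) / (104.0 − 3.2401·26.7)
α = (356.4 − 3.97) / (104.0 − 86.51) = 352.4/17.49 = 20.15

20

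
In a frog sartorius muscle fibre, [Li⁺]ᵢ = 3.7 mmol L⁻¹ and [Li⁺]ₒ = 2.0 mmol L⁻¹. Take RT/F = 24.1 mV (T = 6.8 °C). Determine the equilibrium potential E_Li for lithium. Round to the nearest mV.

E = (24.1/z) · ln([Li⁺]_out/[Li⁺]_in) with z = +1.
= (24.1/1) · ln(2.0/3.7) = 24.10 · ln(0.5405)
= 24.10 · (-0.6152) = -14.83 mV

-15 mV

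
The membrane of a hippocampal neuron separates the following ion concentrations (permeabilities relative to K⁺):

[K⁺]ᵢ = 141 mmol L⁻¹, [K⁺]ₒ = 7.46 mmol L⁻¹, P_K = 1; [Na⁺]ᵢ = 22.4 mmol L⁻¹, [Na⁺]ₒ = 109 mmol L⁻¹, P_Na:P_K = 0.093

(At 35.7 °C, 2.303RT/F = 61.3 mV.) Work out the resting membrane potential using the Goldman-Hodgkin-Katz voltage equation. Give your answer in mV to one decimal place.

Vm = 61.3 · log₁₀[(Σ P·[cation]ₒ + Σ P·[anion]ᵢ) / (Σ P·[cation]ᵢ + Σ P·[anion]ₒ)]
Numerator = 1×7.46 + 0.093×109 = 17.6
Denominator = 1×141 + 0.093×22.4 = 143.1
Vm = 61.3 · log₁₀(0.12298) = 61.3 × (-0.9102) = -55.79 mV

-55.8 mV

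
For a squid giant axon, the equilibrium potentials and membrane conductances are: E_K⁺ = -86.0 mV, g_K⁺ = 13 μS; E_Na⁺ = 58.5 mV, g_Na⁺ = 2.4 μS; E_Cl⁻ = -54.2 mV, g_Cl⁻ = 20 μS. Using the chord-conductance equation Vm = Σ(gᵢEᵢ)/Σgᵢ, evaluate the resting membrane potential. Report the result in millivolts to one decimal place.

Σ gᵢEᵢ = 13·(-86.0) + 2.4·(58.5) + 20·(-54.2) = -2061.60
Σ gᵢ = 13 + 2.4 + 20 = 35.4
Vm = -2061.60 / 35.4 = -58.24 mV

-58.2 mV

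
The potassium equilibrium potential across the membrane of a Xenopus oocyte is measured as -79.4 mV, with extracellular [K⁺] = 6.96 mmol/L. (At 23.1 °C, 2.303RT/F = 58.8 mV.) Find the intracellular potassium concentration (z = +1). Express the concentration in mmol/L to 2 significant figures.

Nernst: E = (58.8/1) · log₁₀([out]/[in]), so log₁₀([out]/[in]) = -79.4 × 1 / 58.8 = -1.3503.
[out]/[in] = 10^(-1.3503) = 0.04463.
[in] = 6.96 / 0.04463 = 155.9 mmol/L.

160 mmol/L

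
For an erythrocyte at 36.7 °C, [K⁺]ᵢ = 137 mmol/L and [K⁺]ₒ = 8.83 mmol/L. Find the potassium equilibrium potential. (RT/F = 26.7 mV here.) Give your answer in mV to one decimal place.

E = (26.7/z) · ln([K⁺]_out/[K⁺]_in) with z = +1.
= (26.7/1) · ln(8.83/137) = 26.70 · ln(0.06445)
= 26.70 · (-2.7418) = -73.21 mV

-73.2 mV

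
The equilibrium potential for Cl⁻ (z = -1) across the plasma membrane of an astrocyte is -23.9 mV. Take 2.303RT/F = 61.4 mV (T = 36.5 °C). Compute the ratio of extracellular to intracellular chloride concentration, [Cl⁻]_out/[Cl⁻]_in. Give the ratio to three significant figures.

log₁₀([out]/[in]) = E·z/(61.4) = -23.9 × -1 / 61.4 = 0.3893
[out]/[in] = 10^(0.3893) = 2.45

2.45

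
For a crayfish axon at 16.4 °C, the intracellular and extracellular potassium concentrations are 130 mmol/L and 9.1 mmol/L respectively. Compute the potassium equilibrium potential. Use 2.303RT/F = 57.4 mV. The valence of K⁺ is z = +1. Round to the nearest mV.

E = (57.4/z) · log₁₀([K⁺]_out/[K⁺]_in) with z = +1.
= (57.4/1) · log₁₀(9.1/130) = 57.40 · log₁₀(0.07)
= 57.40 · (-1.1549) = -66.29 mV

-66 mV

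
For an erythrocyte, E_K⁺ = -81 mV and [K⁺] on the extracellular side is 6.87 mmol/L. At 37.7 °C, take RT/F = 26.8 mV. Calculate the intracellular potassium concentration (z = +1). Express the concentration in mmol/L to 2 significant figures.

Nernst: E = (26.8/1) · ln([out]/[in]), so ln([out]/[in]) = -81.0 × 1 / 26.8 = -3.0224.
[out]/[in] = e^(-3.0224) = 0.04868.
[in] = 6.87 / 0.04868 = 141.1 mmol/L.

140 mmol/L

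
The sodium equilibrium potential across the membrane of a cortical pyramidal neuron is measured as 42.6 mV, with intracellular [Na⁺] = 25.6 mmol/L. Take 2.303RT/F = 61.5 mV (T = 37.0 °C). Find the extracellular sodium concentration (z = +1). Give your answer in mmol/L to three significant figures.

126 mmol/L

Nernst: E = (61.5/1) · log₁₀([out]/[in]), so log₁₀([out]/[in]) = 42.6 × 1 / 61.5 = 0.6927.
[out]/[in] = 10^(0.6927) = 4.928.
[out] = 4.928 × 25.6 = 126.2 mmol/L.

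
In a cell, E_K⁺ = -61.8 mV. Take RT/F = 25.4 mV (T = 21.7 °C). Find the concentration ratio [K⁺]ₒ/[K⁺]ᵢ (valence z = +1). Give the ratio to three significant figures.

0.0878

ln([out]/[in]) = E·z/(25.4) = -61.8 × 1 / 25.4 = -2.4331
[out]/[in] = e^(-2.4331) = 0.08777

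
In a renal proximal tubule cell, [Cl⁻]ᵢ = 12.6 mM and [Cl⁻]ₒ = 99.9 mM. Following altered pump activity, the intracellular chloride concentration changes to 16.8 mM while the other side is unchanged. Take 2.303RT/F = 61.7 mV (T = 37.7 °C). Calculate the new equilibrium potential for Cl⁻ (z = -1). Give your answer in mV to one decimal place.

After the shift: [Cl⁻]_out = 99.9, [Cl⁻]_in = 16.8 mM.
E_new = (61.7/-1)·log₁₀(99.9/16.8) = -61.70 · (0.7743) = -47.77 mV

-47.8 mV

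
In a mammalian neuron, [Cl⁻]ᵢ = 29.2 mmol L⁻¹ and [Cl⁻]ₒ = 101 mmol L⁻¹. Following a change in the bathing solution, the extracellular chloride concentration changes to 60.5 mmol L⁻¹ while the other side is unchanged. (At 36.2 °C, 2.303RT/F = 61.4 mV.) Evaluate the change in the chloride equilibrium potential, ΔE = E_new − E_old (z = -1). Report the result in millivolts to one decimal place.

E_old = (61.4/-1)·log₁₀(101/29.2) = -33.09 mV
E_new = (61.4/-1)·log₁₀(60.5/29.2) = -19.43 mV
ΔE = -19.43 − (-33.09) = 13.67 mV

13.7 mV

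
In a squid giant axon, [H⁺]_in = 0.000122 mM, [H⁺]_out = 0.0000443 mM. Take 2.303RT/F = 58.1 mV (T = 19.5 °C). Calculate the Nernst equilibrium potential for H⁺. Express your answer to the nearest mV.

-26 mV

E = (58.1/z) · log₁₀([H⁺]_out/[H⁺]_in) with z = +1.
= (58.1/1) · log₁₀(0.0000443/0.000122) = 58.10 · log₁₀(0.3631)
= 58.10 · (-0.4400) = -25.56 mV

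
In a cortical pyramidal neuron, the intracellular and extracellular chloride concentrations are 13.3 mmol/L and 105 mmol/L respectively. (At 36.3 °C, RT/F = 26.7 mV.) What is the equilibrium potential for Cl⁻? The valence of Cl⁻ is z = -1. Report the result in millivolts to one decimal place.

E = (26.7/z) · ln([Cl⁻]_out/[Cl⁻]_in) with z = -1.
For an anion, dividing by z = -1 reverses the sign.
= (26.7/-1) · ln(105/13.3) = -26.70 · ln(7.895)
= -26.70 · (2.0662) = -55.17 mV

-55.2 mV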